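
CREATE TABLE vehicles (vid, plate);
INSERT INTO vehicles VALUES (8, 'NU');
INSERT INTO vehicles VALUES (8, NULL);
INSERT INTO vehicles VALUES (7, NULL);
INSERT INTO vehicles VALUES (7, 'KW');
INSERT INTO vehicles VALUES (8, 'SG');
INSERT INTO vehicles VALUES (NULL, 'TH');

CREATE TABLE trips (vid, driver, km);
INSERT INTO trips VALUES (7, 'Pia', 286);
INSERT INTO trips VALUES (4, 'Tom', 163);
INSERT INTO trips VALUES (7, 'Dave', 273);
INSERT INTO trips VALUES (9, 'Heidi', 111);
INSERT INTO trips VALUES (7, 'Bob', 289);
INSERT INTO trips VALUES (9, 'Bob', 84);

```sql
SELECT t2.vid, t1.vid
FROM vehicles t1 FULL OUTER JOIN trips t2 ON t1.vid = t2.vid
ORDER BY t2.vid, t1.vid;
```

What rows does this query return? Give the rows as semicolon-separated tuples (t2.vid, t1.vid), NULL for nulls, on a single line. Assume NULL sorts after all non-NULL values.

FULL OUTER JOIN keeps every row from both sides; unmatched rows get NULL for the other side's columns.
Matching on t1.vid = t2.vid. A NULL in a compared column never satisfies the condition.
Matched pairs: 6; unmatched t1 rows kept: 4; unmatched t2 rows kept: 3.

(4, NULL); (7, 7); (7, 7); (7, 7); (7, 7); (7, 7); (7, 7); (9, NULL); (9, NULL); (NULL, 8); (NULL, 8); (NULL, 8); (NULL, NULL)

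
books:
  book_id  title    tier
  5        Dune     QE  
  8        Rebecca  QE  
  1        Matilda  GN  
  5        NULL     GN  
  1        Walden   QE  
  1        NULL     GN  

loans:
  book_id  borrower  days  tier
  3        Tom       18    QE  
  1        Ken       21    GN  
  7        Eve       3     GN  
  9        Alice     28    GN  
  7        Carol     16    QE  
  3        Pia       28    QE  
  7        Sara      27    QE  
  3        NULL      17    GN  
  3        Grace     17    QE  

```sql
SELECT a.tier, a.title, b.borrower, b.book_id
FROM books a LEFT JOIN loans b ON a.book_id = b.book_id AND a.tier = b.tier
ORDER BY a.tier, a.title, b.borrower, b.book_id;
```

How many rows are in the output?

6

LEFT JOIN keeps every row from `books`; unmatched rows get NULL for `loans`'s columns.
Matching on a.book_id = b.book_id AND a.tier = b.tier.
- book_id=5, tier=QE: no b row matches, row kept with b columns NULL.
- book_id=8, tier=QE: no b row matches, row kept with b columns NULL.
- book_id=1, tier=GN: 1 matching b row(s), so 1 row(s) emitted.
- book_id=5, tier=GN: no b row matches, row kept with b columns NULL.
- book_id=1, tier=QE: no b row matches, row kept with b columns NULL.
- book_id=1, tier=GN: 1 matching b row(s), so 1 row(s) emitted.
Total: 2 matched + 4 padded = 6 rows.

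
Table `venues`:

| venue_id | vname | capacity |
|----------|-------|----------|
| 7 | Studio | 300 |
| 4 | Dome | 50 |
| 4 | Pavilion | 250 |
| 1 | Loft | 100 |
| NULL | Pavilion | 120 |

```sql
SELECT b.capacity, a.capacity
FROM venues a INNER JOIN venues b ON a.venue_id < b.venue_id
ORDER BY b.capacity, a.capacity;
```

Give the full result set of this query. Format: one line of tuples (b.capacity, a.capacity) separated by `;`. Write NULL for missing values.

(50, 100); (250, 100); (300, 50); (300, 100); (300, 250)

INNER JOIN keeps only pairs where the ON condition holds.
Matching on a.venue_id < b.venue_id. A NULL in a compared column never satisfies the condition.
Matched pairs: 5.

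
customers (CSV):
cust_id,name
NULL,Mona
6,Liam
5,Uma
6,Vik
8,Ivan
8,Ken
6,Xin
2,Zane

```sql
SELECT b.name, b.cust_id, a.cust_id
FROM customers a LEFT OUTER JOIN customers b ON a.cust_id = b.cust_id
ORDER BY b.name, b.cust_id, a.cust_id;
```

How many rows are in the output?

LEFT JOIN keeps every row from `customers a`; unmatched rows get NULL for `customers b`'s columns.
Matching on a.cust_id = b.cust_id. A NULL in a compared column never satisfies the condition.
- a (cust_id=NULL) has no partner → padded with NULL.
- a (cust_id=6) pairs with 3 row(s) of b.
- a (cust_id=5) pairs with 1 row(s) of b.
- a (cust_id=6) pairs with 3 row(s) of b.
- a (cust_id=8) pairs with 2 row(s) of b.
- a (cust_id=8) pairs with 2 row(s) of b.
- a (cust_id=6) pairs with 3 row(s) of b.
- a (cust_id=2) pairs with 1 row(s) of b.
Total: 15 matched + 1 padded = 16 rows.

16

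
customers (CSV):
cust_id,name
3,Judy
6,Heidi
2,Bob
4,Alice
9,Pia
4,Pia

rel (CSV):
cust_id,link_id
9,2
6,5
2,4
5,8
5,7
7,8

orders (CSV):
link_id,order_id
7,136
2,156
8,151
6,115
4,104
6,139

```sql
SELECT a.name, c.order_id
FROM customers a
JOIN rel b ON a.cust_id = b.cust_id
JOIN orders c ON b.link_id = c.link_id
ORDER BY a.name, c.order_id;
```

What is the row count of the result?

2

Joins associate left-to-right: customers INNER JOIN rel on cust_id gives 3 intermediate row(s).
Then INNER JOIN `orders c` on link_id: keep only rows whose b.link_id appears in c.
Result: 2 row(s).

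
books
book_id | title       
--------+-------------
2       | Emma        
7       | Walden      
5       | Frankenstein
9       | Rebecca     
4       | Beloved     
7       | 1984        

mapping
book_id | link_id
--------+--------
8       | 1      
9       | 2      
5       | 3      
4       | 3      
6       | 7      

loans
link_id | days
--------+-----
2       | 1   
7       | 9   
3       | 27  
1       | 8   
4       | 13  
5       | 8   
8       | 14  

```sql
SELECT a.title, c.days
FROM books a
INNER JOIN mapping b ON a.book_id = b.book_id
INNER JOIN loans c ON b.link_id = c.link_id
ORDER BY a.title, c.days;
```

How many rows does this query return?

3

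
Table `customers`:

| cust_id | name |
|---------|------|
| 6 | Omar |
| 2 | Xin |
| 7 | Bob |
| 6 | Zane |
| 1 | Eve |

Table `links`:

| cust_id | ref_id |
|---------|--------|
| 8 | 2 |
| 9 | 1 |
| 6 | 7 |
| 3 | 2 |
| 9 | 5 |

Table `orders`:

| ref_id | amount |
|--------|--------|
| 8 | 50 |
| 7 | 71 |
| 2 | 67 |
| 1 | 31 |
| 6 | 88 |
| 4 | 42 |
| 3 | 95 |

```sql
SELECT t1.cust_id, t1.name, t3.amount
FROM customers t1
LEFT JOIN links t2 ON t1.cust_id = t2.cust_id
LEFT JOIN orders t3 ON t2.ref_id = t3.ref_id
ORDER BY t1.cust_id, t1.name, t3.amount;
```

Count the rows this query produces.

Joins associate left-to-right: customers LEFT JOIN links on cust_id gives 5 intermediate row(s).
Then LEFT JOIN `orders t3` on ref_id: each of those 5 rows is kept; rows whose t2.ref_id has no match in t3 get NULL for t3's columns.
Result: 5 row(s).

5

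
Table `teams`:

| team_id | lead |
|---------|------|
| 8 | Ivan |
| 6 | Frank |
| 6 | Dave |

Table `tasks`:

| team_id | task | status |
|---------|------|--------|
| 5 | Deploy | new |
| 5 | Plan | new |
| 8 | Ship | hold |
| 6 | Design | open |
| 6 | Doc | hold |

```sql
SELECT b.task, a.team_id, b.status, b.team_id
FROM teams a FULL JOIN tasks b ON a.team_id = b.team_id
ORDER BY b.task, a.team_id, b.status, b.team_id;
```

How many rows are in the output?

FULL OUTER JOIN keeps every row from both sides; unmatched rows get NULL for the other side's columns.
Matching on a.team_id = b.team_id.
- a (team_id=8) pairs with 1 row(s) of b.
- a (team_id=6) pairs with 2 row(s) of b.
- a (team_id=6) pairs with 2 row(s) of b.
- plus 2 unmatched b row(s), each kept with NULL a columns.
Total: 5 matched + 2 padded = 7 rows.

7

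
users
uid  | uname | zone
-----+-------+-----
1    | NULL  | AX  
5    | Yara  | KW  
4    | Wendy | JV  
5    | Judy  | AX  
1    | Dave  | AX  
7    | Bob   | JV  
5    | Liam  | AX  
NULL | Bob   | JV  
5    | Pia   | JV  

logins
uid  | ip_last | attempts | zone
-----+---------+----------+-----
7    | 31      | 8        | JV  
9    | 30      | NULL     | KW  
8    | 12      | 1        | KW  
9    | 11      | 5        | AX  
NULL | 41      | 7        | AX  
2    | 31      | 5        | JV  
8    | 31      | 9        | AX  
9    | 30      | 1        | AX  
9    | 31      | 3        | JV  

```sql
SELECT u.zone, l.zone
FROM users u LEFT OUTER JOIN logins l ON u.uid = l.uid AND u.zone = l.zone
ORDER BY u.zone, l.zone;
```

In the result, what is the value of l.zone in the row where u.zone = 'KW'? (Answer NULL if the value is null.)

LEFT JOIN keeps every row from `users`; unmatched rows get NULL for `logins`'s columns.
Matching on u.uid = l.uid AND u.zone = l.zone. A NULL in a compared column never satisfies the condition.
- u[0] uid=1, zone=AX → no match; kept with NULLs on the l side.
- u[1] uid=5, zone=KW → no match; kept with NULLs on the l side.
- u[2] uid=4, zone=JV → no match; kept with NULLs on the l side.
- u[3] uid=5, zone=AX → no match; kept with NULLs on the l side.
- u[4] uid=1, zone=AX → no match; kept with NULLs on the l side.
- u[5] uid=7, zone=JV → 1 match(es) in l → 1 row(s).
- u[6] uid=5, zone=AX → no match; kept with NULLs on the l side.
- u[7] uid=NULL, zone=JV → no match; kept with NULLs on the l side.
- u[8] uid=5, zone=JV → no match; kept with NULLs on the l side.

NULL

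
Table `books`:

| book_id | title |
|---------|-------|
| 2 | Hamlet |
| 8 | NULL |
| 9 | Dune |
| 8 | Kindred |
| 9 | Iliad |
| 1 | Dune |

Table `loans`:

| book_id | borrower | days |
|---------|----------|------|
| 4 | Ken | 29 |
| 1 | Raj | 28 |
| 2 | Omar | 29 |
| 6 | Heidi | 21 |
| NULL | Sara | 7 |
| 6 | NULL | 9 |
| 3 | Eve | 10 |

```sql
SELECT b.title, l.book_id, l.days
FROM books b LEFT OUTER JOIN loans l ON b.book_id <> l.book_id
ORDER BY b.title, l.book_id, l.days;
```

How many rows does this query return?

LEFT JOIN keeps every row from `books`; unmatched rows get NULL for `loans`'s columns.
Matching on b.book_id <> l.book_id. A NULL in a compared column never satisfies the condition.
- book_id=2: 5 matching l row(s), so 5 row(s) emitted.
- book_id=8: 6 matching l row(s), so 6 row(s) emitted.
- book_id=9: 6 matching l row(s), so 6 row(s) emitted.
- book_id=8: 6 matching l row(s), so 6 row(s) emitted.
- book_id=9: 6 matching l row(s), so 6 row(s) emitted.
- book_id=1: 5 matching l row(s), so 5 row(s) emitted.
Total: 34 rows.

34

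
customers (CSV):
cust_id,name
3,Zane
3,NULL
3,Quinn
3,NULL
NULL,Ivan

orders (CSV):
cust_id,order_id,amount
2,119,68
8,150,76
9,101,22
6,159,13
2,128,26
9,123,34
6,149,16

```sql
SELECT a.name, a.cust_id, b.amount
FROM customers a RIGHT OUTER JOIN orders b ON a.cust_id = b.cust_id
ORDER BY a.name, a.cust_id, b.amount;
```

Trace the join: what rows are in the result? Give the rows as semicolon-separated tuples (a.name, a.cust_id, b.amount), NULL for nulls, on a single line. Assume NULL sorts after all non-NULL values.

(NULL, NULL, 13); (NULL, NULL, 16); (NULL, NULL, 22); (NULL, NULL, 26); (NULL, NULL, 34); (NULL, NULL, 68); (NULL, NULL, 76)

RIGHT JOIN keeps every row from `orders`; unmatched rows get NULL for `customers`'s columns.
Matching on a.cust_id = b.cust_id. A NULL in a compared column never satisfies the condition.
- a[0] cust_id=3 → no match.
- a[1] cust_id=3 → no match.
- a[2] cust_id=3 → no match.
- a[3] cust_id=3 → no match.
- a[4] cust_id=NULL → no match.
- 7 b row(s) had no a match → kept, a columns NULL.
After projecting and ordering:
a.name | a.cust_id | b.amount
NULL | NULL | 13
NULL | NULL | 16
NULL | NULL | 22
NULL | NULL | 26
NULL | NULL | 34
NULL | NULL | 68
NULL | NULL | 76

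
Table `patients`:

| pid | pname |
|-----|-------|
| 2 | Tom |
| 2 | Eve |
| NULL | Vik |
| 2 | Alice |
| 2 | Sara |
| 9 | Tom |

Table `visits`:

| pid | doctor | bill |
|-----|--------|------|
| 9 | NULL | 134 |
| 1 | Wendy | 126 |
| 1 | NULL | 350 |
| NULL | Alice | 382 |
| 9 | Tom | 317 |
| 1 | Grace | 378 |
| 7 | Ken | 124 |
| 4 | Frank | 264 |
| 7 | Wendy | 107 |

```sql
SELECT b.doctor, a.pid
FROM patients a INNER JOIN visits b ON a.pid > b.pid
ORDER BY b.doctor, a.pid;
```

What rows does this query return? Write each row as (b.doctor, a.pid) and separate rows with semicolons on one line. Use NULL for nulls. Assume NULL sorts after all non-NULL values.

(Frank, 9); (Grace, 2); (Grace, 2); (Grace, 2); (Grace, 2); (Grace, 9); (Ken, 9); (Wendy, 2); (Wendy, 2); (Wendy, 2); (Wendy, 2); (Wendy, 9); (Wendy, 9); (NULL, 2); (NULL, 2); (NULL, 2); (NULL, 2); (NULL, 9)

INNER JOIN keeps only pairs where the ON condition holds.
Matching on a.pid > b.pid. A NULL in a compared column never satisfies the condition.
- a[0] pid=2 → 3 match(es) in b → 3 row(s).
- a[1] pid=2 → 3 match(es) in b → 3 row(s).
- a[2] pid=NULL → no match; dropped.
- a[3] pid=2 → 3 match(es) in b → 3 row(s).
- a[4] pid=2 → 3 match(es) in b → 3 row(s).
- a[5] pid=9 → 6 match(es) in b → 6 row(s).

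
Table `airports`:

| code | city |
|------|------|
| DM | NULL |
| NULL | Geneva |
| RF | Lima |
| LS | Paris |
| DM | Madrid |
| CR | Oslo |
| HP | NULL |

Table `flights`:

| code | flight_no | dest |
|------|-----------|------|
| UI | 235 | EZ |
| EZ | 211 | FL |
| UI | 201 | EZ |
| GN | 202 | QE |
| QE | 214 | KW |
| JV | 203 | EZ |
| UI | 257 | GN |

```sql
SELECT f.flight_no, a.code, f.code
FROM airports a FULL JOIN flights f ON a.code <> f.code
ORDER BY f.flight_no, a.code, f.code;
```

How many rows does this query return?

FULL OUTER JOIN keeps every row from both sides; unmatched rows get NULL for the other side's columns.
Matching on a.code <> f.code. A NULL in a compared column never satisfies the condition.
Matched pairs: 42; unmatched a rows kept: 1; unmatched f rows kept: 0.
Total: 42 matched + 1 padded = 43 rows.

43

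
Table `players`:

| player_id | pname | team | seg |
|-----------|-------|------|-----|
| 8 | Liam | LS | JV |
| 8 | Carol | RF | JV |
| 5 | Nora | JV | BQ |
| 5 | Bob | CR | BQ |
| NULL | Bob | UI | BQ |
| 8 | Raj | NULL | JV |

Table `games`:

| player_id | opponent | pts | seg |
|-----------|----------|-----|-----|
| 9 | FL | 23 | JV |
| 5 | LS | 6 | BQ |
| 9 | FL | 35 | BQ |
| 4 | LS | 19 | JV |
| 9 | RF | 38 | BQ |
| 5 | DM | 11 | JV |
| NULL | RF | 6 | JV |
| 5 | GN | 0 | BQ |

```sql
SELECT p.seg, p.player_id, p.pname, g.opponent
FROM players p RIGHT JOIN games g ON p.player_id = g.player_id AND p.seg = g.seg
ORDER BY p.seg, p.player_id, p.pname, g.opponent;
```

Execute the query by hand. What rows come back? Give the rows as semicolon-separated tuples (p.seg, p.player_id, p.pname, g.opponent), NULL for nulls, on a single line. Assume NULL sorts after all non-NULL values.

(BQ, 5, Bob, GN); (BQ, 5, Bob, LS); (BQ, 5, Nora, GN); (BQ, 5, Nora, LS); (NULL, NULL, NULL, DM); (NULL, NULL, NULL, FL); (NULL, NULL, NULL, FL); (NULL, NULL, NULL, LS); (NULL, NULL, NULL, RF); (NULL, NULL, NULL, RF)

RIGHT JOIN keeps every row from `games`; unmatched rows get NULL for `players`'s columns.
Matching on p.player_id = g.player_id AND p.seg = g.seg. A NULL in a compared column never satisfies the condition.
- p[0] player_id=8, seg=JV → no match.
- p[1] player_id=8, seg=JV → no match.
- p[2] player_id=5, seg=BQ → 2 match(es) in g → 2 row(s).
- p[3] player_id=5, seg=BQ → 2 match(es) in g → 2 row(s).
- p[4] player_id=NULL, seg=BQ → no match.
- p[5] player_id=8, seg=JV → no match.
- 6 g row(s) had no p match → kept, p columns NULL.
After projecting and ordering:
p.seg | p.player_id | p.pname | g.opponent
BQ | 5 | Bob | GN
BQ | 5 | Bob | LS
BQ | 5 | Nora | GN
BQ | 5 | Nora | LS
NULL | NULL | NULL | DM
NULL | NULL | NULL | FL
NULL | NULL | NULL | FL
NULL | NULL | NULL | LS
NULL | NULL | NULL | RF
NULL | NULL | NULL | RF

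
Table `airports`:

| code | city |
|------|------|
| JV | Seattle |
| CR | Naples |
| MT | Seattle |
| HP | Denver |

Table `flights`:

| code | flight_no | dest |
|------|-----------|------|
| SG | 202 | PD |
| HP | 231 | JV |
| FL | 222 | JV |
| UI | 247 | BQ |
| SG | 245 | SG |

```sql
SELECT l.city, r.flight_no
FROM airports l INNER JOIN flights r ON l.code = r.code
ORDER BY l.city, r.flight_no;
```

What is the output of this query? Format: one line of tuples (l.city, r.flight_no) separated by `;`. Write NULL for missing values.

INNER JOIN keeps only pairs where the ON condition holds.
Matching on l.code = r.code.
- code=JV: no matching r row, dropped.
- code=CR: no matching r row, dropped.
- code=MT: no matching r row, dropped.
- code=HP: 1 matching r row(s), so 1 row(s) emitted.
After projecting and ordering:
l.city | r.flight_no
Denver | 231

(Denver, 231)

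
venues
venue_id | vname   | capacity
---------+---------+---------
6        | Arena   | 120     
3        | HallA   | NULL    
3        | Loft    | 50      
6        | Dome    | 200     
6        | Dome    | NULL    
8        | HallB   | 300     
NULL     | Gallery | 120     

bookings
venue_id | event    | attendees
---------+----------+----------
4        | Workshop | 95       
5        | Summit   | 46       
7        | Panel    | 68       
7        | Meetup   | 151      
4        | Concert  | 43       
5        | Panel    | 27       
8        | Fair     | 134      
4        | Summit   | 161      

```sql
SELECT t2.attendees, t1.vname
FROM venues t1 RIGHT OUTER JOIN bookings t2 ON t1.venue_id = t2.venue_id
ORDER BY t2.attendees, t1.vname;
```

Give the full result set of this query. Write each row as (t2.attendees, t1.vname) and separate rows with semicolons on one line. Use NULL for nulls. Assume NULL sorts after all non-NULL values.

RIGHT JOIN keeps every row from `bookings`; unmatched rows get NULL for `venues`'s columns.
Matching on t1.venue_id = t2.venue_id. A NULL in a compared column never satisfies the condition.
- venue_id=6: no matching t2 row.
- venue_id=3: no matching t2 row.
- venue_id=3: no matching t2 row.
- venue_id=6: no matching t2 row.
- venue_id=6: no matching t2 row.
- venue_id=8: 1 matching t2 row(s), so 1 row(s) emitted.
- venue_id=NULL: no matching t2 row.
- 7 t2 row(s) had no t1 match → kept, t1 columns NULL.
After projecting and ordering:
t2.attendees | t1.vname
27 | NULL
43 | NULL
46 | NULL
68 | NULL
95 | NULL
134 | HallB
151 | NULL
161 | NULL

(27, NULL); (43, NULL); (46, NULL); (68, NULL); (95, NULL); (134, HallB); (151, NULL); (161, NULL)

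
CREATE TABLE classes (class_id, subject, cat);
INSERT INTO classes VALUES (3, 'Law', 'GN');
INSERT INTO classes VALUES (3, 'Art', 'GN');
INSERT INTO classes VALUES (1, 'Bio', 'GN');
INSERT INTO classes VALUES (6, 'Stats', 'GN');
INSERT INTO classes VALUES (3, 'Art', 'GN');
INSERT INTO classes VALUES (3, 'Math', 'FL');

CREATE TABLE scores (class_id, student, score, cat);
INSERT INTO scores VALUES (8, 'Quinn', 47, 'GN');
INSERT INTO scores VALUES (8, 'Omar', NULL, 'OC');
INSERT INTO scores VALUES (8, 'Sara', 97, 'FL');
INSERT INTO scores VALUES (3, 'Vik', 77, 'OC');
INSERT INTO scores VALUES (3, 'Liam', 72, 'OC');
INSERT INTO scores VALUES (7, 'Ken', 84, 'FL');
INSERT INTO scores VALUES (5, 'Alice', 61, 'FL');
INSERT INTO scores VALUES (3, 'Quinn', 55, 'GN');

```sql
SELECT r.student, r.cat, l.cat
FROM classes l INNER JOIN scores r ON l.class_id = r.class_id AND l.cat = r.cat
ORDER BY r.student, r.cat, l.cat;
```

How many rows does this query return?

3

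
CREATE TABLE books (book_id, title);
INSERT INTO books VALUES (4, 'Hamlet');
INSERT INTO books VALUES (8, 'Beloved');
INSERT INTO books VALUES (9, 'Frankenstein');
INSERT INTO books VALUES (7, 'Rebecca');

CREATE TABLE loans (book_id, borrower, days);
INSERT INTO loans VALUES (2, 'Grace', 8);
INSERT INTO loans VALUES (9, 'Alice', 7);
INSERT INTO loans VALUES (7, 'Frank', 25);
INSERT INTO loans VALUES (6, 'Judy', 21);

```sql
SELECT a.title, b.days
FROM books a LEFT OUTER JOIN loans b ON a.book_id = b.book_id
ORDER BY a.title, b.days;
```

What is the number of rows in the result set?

4

LEFT JOIN keeps every row from `books`; unmatched rows get NULL for `loans`'s columns.
Matching on a.book_id = b.book_id.
- a (book_id=4) has no partner → padded with NULL.
- a (book_id=8) has no partner → padded with NULL.
- a (book_id=9) pairs with 1 row(s) of b.
- a (book_id=7) pairs with 1 row(s) of b.
Total: 2 matched + 2 padded = 4 rows.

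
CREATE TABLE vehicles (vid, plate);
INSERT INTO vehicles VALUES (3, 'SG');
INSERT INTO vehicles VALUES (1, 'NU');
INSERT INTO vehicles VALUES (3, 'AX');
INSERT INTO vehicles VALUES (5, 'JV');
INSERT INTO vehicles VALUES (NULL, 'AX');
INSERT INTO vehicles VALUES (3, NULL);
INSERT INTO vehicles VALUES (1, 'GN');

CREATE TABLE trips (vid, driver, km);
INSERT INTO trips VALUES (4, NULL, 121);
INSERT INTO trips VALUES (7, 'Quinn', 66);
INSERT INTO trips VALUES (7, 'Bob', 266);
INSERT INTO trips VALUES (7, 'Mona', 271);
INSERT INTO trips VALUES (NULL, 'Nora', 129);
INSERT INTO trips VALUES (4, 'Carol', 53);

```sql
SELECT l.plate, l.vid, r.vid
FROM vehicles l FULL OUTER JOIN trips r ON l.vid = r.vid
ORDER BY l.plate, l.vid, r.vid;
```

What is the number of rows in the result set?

FULL OUTER JOIN keeps every row from both sides; unmatched rows get NULL for the other side's columns.
Matching on l.vid = r.vid. A NULL in a compared column never satisfies the condition.
Matched pairs: 0; unmatched l rows kept: 7; unmatched r rows kept: 6.
Total: 0 matched + 13 padded = 13 rows.

13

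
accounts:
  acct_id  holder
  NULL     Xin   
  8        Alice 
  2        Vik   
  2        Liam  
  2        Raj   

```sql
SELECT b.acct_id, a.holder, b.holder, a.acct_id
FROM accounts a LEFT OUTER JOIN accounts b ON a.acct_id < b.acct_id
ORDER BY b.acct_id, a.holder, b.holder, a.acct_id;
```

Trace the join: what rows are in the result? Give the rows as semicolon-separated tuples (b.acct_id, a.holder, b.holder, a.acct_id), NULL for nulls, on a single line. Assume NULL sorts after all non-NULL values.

(8, Liam, Alice, 2); (8, Raj, Alice, 2); (8, Vik, Alice, 2); (NULL, Alice, NULL, 8); (NULL, Xin, NULL, NULL)

LEFT JOIN keeps every row from `accounts a`; unmatched rows get NULL for `accounts b`'s columns.
Matching on a.acct_id < b.acct_id. A NULL in a compared column never satisfies the condition.
Matched pairs: 3; unmatched a rows kept: 2.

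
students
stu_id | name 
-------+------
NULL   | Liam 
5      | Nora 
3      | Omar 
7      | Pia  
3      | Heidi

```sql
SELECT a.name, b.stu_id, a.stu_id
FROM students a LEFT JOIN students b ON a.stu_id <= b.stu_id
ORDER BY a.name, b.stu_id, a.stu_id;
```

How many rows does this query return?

LEFT JOIN keeps every row from `students a`; unmatched rows get NULL for `students b`'s columns.
Matching on a.stu_id <= b.stu_id. A NULL in a compared column never satisfies the condition.
Matched pairs: 11; unmatched a rows kept: 1.
Total: 11 matched + 1 padded = 12 rows.

12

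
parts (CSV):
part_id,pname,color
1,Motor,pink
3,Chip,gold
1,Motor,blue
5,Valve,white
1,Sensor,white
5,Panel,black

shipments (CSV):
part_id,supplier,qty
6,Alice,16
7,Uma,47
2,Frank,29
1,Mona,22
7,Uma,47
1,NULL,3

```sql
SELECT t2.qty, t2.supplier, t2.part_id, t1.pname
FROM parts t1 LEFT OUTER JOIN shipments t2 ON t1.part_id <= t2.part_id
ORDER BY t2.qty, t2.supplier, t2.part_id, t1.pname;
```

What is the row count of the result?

27

LEFT JOIN keeps every row from `parts`; unmatched rows get NULL for `shipments`'s columns.
Matching on t1.part_id <= t2.part_id.
Matched pairs: 27; unmatched t1 rows kept: 0.
Total: 27 rows.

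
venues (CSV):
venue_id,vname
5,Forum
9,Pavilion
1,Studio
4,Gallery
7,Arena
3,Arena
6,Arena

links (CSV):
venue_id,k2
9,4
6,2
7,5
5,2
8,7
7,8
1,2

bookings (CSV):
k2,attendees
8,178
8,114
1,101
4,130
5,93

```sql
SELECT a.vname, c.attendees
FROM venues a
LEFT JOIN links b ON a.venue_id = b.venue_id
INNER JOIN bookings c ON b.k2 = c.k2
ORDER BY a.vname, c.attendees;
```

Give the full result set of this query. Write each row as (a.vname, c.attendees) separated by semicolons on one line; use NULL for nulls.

Evaluate left to right. First `venues a LEFT JOIN links b` on venue_id: 8 row(s).
Then INNER JOIN `bookings c` on k2: keep only rows whose b.k2 appears in c.

(Arena, 93); (Arena, 114); (Arena, 178); (Pavilion, 130)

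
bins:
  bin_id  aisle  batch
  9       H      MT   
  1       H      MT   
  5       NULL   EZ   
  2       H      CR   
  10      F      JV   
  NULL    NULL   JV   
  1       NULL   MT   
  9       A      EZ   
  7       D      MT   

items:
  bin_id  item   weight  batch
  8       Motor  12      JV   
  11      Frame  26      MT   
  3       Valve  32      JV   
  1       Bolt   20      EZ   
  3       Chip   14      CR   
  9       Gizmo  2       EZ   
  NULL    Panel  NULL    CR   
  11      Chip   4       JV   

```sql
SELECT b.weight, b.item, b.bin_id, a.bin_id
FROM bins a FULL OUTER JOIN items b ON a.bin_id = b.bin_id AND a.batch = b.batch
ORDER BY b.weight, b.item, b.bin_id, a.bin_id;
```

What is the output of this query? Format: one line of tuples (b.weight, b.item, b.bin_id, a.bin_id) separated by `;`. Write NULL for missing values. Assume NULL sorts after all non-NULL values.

(2, Gizmo, 9, 9); (4, Chip, 11, NULL); (12, Motor, 8, NULL); (14, Chip, 3, NULL); (20, Bolt, 1, NULL); (26, Frame, 11, NULL); (32, Valve, 3, NULL); (NULL, Panel, NULL, NULL); (NULL, NULL, NULL, 1); (NULL, NULL, NULL, 1); (NULL, NULL, NULL, 2); (NULL, NULL, NULL, 5); (NULL, NULL, NULL, 7); (NULL, NULL, NULL, 9); (NULL, NULL, NULL, 10); (NULL, NULL, NULL, NULL)

FULL OUTER JOIN keeps every row from both sides; unmatched rows get NULL for the other side's columns.
Matching on a.bin_id = b.bin_id AND a.batch = b.batch. A NULL in a compared column never satisfies the condition.
Matched pairs: 1; unmatched a rows kept: 8; unmatched b rows kept: 7.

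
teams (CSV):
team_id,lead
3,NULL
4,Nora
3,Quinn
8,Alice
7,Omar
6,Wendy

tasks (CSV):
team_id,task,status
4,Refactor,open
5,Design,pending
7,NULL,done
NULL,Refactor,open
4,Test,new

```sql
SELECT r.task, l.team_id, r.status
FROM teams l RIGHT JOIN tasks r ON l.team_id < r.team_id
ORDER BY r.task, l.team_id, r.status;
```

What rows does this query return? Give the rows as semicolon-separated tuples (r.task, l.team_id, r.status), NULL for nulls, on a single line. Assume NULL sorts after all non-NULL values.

RIGHT JOIN keeps every row from `tasks`; unmatched rows get NULL for `teams`'s columns.
Matching on l.team_id < r.team_id. A NULL in a compared column never satisfies the condition.
- l row (team_id=3): matches 4 r row(s) → 4 output row(s).
- l row (team_id=4): matches 2 r row(s) → 2 output row(s).
- l row (team_id=3): matches 4 r row(s) → 4 output row(s).
- l row (team_id=8): no match.
- l row (team_id=7): no match.
- l row (team_id=6): matches 1 r row(s) → 1 output row(s).
- plus 1 unmatched r row(s), each kept with NULL l columns.

(Design, 3, pending); (Design, 3, pending); (Design, 4, pending); (Refactor, 3, open); (Refactor, 3, open); (Refactor, NULL, open); (Test, 3, new); (Test, 3, new); (NULL, 3, done); (NULL, 3, done); (NULL, 4, done); (NULL, 6, done)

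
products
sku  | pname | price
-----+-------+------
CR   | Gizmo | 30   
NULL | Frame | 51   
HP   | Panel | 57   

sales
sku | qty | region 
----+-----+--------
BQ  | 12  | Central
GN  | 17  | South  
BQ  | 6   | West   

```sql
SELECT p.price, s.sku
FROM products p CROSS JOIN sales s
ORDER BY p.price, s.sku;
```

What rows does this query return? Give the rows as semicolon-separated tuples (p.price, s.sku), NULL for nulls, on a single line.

(30, BQ); (30, BQ); (30, GN); (51, BQ); (51, BQ); (51, GN); (57, BQ); (57, BQ); (57, GN)

CROSS JOIN pairs every row of `products` with every row of `sales`: 3 × 3 = 9 rows.
After projecting and ordering:
p.price | s.sku
30 | BQ
30 | BQ
30 | GN
51 | BQ
51 | BQ
51 | GN
57 | BQ
57 | BQ
57 | GN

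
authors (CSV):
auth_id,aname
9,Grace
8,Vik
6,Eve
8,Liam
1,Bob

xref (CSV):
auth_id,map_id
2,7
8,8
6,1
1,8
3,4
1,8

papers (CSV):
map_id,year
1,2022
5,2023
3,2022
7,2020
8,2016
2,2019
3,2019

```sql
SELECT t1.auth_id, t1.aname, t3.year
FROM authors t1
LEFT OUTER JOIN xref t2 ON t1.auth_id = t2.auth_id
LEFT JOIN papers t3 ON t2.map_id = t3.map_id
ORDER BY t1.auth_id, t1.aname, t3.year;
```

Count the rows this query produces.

6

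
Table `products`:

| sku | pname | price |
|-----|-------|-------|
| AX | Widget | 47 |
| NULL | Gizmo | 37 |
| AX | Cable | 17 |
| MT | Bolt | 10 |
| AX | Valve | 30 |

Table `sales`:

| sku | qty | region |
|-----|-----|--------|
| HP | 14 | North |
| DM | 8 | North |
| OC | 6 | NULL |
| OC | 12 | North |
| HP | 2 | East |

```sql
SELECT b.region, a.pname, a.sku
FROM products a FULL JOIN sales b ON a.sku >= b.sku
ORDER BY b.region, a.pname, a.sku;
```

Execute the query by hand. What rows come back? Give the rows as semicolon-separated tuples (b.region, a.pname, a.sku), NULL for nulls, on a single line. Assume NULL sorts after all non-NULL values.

(East, Bolt, MT); (North, Bolt, MT); (North, Bolt, MT); (North, NULL, NULL); (NULL, Cable, AX); (NULL, Gizmo, NULL); (NULL, Valve, AX); (NULL, Widget, AX); (NULL, NULL, NULL)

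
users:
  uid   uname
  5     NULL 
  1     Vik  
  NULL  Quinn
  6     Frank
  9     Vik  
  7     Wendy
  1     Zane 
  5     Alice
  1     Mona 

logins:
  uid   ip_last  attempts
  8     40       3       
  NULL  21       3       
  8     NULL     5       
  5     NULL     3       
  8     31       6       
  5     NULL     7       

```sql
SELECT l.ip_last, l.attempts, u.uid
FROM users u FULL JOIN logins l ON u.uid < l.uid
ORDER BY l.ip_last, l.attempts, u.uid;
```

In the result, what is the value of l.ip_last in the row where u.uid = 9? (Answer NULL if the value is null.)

NULL

FULL OUTER JOIN keeps every row from both sides; unmatched rows get NULL for the other side's columns.
Matching on u.uid < l.uid. A NULL in a compared column never satisfies the condition.
- u row (uid=5): matches 3 l row(s) → 3 output row(s).
- u row (uid=1): matches 5 l row(s) → 5 output row(s).
- u row (uid=NULL): no match → kept, l columns NULL.
- u row (uid=6): matches 3 l row(s) → 3 output row(s).
- u row (uid=9): no match → kept, l columns NULL.
- u row (uid=7): matches 3 l row(s) → 3 output row(s).
- u row (uid=1): matches 5 l row(s) → 5 output row(s).
- u row (uid=5): matches 3 l row(s) → 3 output row(s).
- u row (uid=1): matches 5 l row(s) → 5 output row(s).
- 1 row(s) from l found no u partner → padded with NULL.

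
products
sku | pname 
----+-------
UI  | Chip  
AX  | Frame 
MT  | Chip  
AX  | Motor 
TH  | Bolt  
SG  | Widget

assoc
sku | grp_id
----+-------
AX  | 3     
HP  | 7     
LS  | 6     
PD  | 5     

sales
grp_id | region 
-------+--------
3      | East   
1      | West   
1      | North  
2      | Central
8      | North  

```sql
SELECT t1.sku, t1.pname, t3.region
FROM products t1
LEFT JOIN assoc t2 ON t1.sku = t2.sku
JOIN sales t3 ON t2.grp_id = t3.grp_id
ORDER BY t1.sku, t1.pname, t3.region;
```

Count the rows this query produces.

Joins associate left-to-right: products LEFT JOIN assoc on sku gives 6 intermediate row(s).
Then INNER JOIN `sales t3` on grp_id: keep only rows whose t2.grp_id appears in t3.
Result: 2 row(s).

2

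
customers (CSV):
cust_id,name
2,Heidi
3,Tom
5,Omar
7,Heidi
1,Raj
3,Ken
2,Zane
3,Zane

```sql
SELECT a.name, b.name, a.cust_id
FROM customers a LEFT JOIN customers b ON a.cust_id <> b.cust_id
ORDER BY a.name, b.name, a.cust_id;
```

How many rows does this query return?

LEFT JOIN keeps every row from `customers a`; unmatched rows get NULL for `customers b`'s columns.
Matching on a.cust_id <> b.cust_id.
- a row (cust_id=2): matches 6 b row(s) → 6 output row(s).
- a row (cust_id=3): matches 5 b row(s) → 5 output row(s).
- a row (cust_id=5): matches 7 b row(s) → 7 output row(s).
- a row (cust_id=7): matches 7 b row(s) → 7 output row(s).
- a row (cust_id=1): matches 7 b row(s) → 7 output row(s).
- a row (cust_id=3): matches 5 b row(s) → 5 output row(s).
- a row (cust_id=2): matches 6 b row(s) → 6 output row(s).
- a row (cust_id=3): matches 5 b row(s) → 5 output row(s).
Total: 48 rows.

48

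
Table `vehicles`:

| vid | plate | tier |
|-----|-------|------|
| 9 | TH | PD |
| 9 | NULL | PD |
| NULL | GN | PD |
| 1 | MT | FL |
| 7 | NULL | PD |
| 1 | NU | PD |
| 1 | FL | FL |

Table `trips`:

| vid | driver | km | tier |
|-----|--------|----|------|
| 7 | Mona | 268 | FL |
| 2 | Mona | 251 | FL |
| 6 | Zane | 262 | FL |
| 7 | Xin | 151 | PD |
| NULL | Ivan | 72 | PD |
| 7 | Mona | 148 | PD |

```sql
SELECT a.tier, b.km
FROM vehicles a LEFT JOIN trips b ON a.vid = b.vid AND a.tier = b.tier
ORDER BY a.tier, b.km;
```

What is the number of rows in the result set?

LEFT JOIN keeps every row from `vehicles`; unmatched rows get NULL for `trips`'s columns.
Matching on a.vid = b.vid AND a.tier = b.tier. A NULL in a compared column never satisfies the condition.
- a[0] vid=9, tier=PD → no match; kept with NULLs on the b side.
- a[1] vid=9, tier=PD → no match; kept with NULLs on the b side.
- a[2] vid=NULL, tier=PD → no match; kept with NULLs on the b side.
- a[3] vid=1, tier=FL → no match; kept with NULLs on the b side.
- a[4] vid=7, tier=PD → 2 match(es) in b → 2 row(s).
- a[5] vid=1, tier=PD → no match; kept with NULLs on the b side.
- a[6] vid=1, tier=FL → no match; kept with NULLs on the b side.
Total: 2 matched + 6 padded = 8 rows.

8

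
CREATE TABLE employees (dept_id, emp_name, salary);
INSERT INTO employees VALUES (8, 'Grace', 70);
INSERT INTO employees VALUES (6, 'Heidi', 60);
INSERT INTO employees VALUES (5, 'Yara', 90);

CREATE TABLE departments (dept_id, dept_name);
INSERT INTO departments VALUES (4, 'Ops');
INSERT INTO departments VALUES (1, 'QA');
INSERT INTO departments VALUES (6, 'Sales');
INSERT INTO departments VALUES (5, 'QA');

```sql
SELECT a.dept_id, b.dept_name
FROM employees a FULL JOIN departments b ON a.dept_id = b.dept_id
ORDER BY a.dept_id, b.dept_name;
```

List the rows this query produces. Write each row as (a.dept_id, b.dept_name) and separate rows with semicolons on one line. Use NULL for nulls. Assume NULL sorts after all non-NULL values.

FULL OUTER JOIN keeps every row from both sides; unmatched rows get NULL for the other side's columns.
Matching on a.dept_id = b.dept_id.
- dept_id=8: no b row matches, row kept with b columns NULL.
- dept_id=6: 1 matching b row(s), so 1 row(s) emitted.
- dept_id=5: 1 matching b row(s), so 1 row(s) emitted.
- 2 b row(s) had no a match → kept, a columns NULL.
After projecting and ordering:
a.dept_id | b.dept_name
5 | QA
6 | Sales
8 | NULL
NULL | Ops
NULL | QA

(5, QA); (6, Sales); (8, NULL); (NULL, Ops); (NULL, QA)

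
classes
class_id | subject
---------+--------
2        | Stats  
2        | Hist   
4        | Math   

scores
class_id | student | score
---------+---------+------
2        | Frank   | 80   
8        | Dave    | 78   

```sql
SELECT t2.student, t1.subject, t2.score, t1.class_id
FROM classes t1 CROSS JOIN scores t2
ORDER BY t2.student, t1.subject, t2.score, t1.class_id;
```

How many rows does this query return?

6

CROSS JOIN pairs every row of `classes` with every row of `scores`: 3 × 2 = 6 rows.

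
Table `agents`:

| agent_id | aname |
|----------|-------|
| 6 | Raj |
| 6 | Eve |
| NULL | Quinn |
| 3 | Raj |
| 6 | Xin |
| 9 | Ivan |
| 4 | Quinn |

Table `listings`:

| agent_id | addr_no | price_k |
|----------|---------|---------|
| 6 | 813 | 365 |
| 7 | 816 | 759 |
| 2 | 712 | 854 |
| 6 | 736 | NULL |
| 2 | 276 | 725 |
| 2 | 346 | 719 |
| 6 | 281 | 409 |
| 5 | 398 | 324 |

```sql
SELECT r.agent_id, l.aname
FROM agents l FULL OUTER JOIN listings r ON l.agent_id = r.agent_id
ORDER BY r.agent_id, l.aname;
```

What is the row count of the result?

FULL OUTER JOIN keeps every row from both sides; unmatched rows get NULL for the other side's columns.
Matching on l.agent_id = r.agent_id. A NULL in a compared column never satisfies the condition.
- agent_id=6: 3 matching r row(s), so 3 row(s) emitted.
- agent_id=6: 3 matching r row(s), so 3 row(s) emitted.
- agent_id=NULL: no r row matches, row kept with r columns NULL.
- agent_id=3: no r row matches, row kept with r columns NULL.
- agent_id=6: 3 matching r row(s), so 3 row(s) emitted.
- agent_id=9: no r row matches, row kept with r columns NULL.
- agent_id=4: no r row matches, row kept with r columns NULL.
- 5 r row(s) had no l match → kept, l columns NULL.
Total: 9 matched + 9 padded = 18 rows.

18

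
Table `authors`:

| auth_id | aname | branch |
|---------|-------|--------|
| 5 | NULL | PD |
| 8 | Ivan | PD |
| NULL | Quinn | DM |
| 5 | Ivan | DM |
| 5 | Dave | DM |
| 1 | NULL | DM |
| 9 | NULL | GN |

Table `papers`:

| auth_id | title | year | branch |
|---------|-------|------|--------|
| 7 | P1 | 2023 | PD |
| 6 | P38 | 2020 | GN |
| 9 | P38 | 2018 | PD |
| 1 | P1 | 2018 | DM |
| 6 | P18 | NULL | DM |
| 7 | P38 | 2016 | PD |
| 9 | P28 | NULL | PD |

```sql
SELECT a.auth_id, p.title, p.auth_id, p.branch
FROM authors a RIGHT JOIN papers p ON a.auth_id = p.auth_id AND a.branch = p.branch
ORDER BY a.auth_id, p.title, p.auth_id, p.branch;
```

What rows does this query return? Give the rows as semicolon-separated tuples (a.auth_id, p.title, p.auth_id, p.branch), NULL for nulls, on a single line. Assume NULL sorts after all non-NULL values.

RIGHT JOIN keeps every row from `papers`; unmatched rows get NULL for `authors`'s columns.
Matching on a.auth_id = p.auth_id AND a.branch = p.branch. A NULL in a compared column never satisfies the condition.
- a (auth_id=5, branch=PD) has no partner in p.
- a (auth_id=8, branch=PD) has no partner in p.
- a (auth_id=NULL, branch=DM) has no partner in p.
- a (auth_id=5, branch=DM) has no partner in p.
- a (auth_id=5, branch=DM) has no partner in p.
- a (auth_id=1, branch=DM) pairs with 1 row(s) of p.
- a (auth_id=9, branch=GN) has no partner in p.
- 6 p row(s) had no a match → kept, a columns NULL.
After projecting and ordering:
a.auth_id | p.title | p.auth_id | p.branch
1 | P1 | 1 | DM
NULL | P1 | 7 | PD
NULL | P18 | 6 | DM
NULL | P28 | 9 | PD
NULL | P38 | 6 | GN
NULL | P38 | 7 | PD
NULL | P38 | 9 | PD

(1, P1, 1, DM); (NULL, P1, 7, PD); (NULL, P18, 6, DM); (NULL, P28, 9, PD); (NULL, P38, 6, GN); (NULL, P38, 7, PD); (NULL, P38, 9, PD)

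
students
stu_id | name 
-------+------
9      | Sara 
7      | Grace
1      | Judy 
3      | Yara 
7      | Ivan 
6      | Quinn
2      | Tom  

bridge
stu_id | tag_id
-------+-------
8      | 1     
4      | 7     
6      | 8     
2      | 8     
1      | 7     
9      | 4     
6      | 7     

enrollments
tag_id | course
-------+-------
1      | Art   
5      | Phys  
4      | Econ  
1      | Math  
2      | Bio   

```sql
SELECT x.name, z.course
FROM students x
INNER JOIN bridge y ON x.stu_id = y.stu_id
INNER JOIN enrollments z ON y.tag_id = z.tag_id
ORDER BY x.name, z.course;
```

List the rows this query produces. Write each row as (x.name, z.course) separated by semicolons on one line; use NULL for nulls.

(Sara, Econ)

Evaluate left to right. First `students x INNER JOIN bridge y` on stu_id: 5 row(s).
Then INNER JOIN `enrollments z` on tag_id: keep only rows whose y.tag_id appears in z.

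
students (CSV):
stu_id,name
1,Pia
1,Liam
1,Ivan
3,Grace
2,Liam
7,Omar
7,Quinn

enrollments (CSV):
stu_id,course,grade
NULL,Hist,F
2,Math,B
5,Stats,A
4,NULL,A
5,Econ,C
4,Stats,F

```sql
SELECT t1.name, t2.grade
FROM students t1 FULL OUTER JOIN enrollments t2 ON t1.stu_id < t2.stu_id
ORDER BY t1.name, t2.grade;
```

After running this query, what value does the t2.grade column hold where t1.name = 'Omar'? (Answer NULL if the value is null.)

NULL

FULL OUTER JOIN keeps every row from both sides; unmatched rows get NULL for the other side's columns.
Matching on t1.stu_id < t2.stu_id. A NULL in a compared column never satisfies the condition.
Matched pairs: 23; unmatched t1 rows kept: 2; unmatched t2 rows kept: 1.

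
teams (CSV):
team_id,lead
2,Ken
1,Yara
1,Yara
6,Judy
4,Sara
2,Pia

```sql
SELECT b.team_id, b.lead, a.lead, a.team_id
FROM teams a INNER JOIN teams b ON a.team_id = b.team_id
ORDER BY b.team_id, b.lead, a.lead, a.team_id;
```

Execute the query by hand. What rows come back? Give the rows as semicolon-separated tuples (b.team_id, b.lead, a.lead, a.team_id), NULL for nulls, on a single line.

(1, Yara, Yara, 1); (1, Yara, Yara, 1); (1, Yara, Yara, 1); (1, Yara, Yara, 1); (2, Ken, Ken, 2); (2, Ken, Pia, 2); (2, Pia, Ken, 2); (2, Pia, Pia, 2); (4, Sara, Sara, 4); (6, Judy, Judy, 6)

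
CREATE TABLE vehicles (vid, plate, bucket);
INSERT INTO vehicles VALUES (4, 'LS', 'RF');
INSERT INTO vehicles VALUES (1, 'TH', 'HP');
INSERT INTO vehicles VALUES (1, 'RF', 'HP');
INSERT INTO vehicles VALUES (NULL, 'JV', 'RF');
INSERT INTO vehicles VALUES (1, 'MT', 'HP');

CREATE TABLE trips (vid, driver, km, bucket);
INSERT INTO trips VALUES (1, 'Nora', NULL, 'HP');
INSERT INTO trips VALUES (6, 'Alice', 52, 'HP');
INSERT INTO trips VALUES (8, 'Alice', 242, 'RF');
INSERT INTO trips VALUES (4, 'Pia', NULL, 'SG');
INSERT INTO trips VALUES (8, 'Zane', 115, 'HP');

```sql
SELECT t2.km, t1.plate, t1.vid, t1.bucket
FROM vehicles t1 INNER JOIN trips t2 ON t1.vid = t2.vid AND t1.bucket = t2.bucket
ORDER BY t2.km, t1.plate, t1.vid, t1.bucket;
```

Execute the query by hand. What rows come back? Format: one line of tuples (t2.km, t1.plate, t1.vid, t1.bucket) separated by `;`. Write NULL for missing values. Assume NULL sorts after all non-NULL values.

INNER JOIN keeps only pairs where the ON condition holds.
Matching on t1.vid = t2.vid AND t1.bucket = t2.bucket. A NULL in a compared column never satisfies the condition.
Matched pairs: 3.

(NULL, MT, 1, HP); (NULL, RF, 1, HP); (NULL, TH, 1, HP)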